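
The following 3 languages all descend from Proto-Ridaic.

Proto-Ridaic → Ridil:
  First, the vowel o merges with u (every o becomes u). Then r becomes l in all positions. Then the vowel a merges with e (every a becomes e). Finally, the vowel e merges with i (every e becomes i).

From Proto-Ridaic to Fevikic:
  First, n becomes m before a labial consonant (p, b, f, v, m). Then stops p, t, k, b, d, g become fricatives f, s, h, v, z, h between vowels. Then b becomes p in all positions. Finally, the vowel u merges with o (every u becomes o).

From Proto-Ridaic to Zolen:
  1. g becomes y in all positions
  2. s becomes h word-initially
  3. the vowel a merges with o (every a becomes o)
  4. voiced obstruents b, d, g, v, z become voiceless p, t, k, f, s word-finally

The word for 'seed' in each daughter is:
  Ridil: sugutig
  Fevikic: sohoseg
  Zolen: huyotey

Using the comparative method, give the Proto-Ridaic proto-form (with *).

Position 3: Ridil has g, Fevikic has h, Zolen has y. Ridil preserves g here (none of its changes turn any other segment into g), so the proto-segment is *g.
Position 5: Ridil has t, Fevikic has s, Zolen has t. Ridil preserves t here (none of its changes turn any other segment into t), so the proto-segment is *t.
Verify the candidate proto-form against each daughter:
Ridil: start from *sugoteg.
  rule 1 (vowel merger): sugoteg → suguteg
  rule 2: no change — suguteg
  rule 3: no change — suguteg
  rule 4 (vowel merger): suguteg → sugutig
  ⇒ Ridil sugutig
Fevikic: *sugoteg
  sugoteg (rule 1 does not apply)
  sugoteg → suhoseg   [intervocalic lenition]
  suhoseg (rule 3 does not apply)
  suhoseg → sohoseg   [vowel merger]
  giving Fevikic sohoseg.
Zolen: *sugoteg > suyotey > huyotey  (by unconditioned shift, debuccalisation)
*sugoteg is the unique common source.

*sugoteg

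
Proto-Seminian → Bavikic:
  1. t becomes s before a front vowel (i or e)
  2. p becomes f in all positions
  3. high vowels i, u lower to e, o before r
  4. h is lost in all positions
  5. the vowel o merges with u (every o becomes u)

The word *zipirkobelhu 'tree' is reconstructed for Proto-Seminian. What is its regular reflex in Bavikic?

ziferkubelu

Bavikic: start from *zipirkobelhu.
  rule 1: no change — zipirkobelhu
  rule 2 (unconditioned shift): zipirkobelhu → zifirkobelhu
  rule 3 (pre-rhotic lowering): zifirkobelhu → ziferkobelhu
  rule 4 (h-loss): ziferkobelhu → ziferkobelu
  rule 5 (vowel merger): ziferkobelu → ziferkubelu
  ⇒ Bavikic ziferkubelu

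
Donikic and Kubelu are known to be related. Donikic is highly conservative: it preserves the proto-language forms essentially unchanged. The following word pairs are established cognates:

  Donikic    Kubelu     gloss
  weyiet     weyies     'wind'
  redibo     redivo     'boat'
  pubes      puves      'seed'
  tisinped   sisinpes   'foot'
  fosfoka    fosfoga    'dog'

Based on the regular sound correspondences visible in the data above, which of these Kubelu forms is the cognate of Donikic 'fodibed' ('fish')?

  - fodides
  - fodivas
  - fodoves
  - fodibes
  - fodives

fodives

pubes ~ puves — Donikic b corresponds to Kubelu v between vowels (before a front vowel).
tisinped ~ sisinpes — Donikic d corresponds to Kubelu s word-finally.
Applying these to Donikic 'fodibed':
  fodibed → fodived   (b→v between vowels (before a front vowel))
  fodived → fodives   (d→s word-finally)
So the Kubelu cognate is 'fodives'.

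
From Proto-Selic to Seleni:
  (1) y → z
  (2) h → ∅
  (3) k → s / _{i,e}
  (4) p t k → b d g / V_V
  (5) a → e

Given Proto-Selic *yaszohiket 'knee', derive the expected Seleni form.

Seleni: *yaszohiket
  yaszohiket → zaszohiket   [unconditioned shift]
  zaszohiket → zaszoiket   [h-loss]
  zaszoiket → zaszoiset   [palatalisation]
  zaszoiset (rule 4 does not apply)
  zaszoiset → zeszoiset   [vowel merger]
  giving Seleni zeszoiset.

zeszoiset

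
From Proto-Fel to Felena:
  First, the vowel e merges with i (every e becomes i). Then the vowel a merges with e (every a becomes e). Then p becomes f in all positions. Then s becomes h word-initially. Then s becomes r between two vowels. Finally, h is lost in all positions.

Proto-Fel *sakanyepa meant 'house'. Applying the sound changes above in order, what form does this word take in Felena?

ekenyife

Felena: *sakanyepa
  sakanyepa → sakanyipa   [vowel merger]
  sakanyipa → sekenyipe   [vowel merger]
  sekenyipe → sekenyife   [unconditioned shift]
  sekenyife → hekenyife   [debuccalisation]
  hekenyife (rule 5 does not apply)
  hekenyife → ekenyife   [h-loss]
  giving Felena ekenyife.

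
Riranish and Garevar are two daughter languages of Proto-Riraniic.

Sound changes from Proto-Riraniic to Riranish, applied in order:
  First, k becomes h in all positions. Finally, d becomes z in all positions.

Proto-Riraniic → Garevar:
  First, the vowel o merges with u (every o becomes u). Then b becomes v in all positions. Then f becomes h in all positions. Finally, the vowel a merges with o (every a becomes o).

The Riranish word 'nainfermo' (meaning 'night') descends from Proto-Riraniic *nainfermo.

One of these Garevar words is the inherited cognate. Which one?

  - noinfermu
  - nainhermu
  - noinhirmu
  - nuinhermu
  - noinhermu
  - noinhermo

noinhermu

Garevar: *nainfermo
  nainfermo → nainfermu   [vowel merger]
  nainfermu (rule 2 does not apply)
  nainfermu → nainhermu   [unconditioned shift]
  nainhermu → noinhermu   [vowel merger]
  giving Garevar noinhermu.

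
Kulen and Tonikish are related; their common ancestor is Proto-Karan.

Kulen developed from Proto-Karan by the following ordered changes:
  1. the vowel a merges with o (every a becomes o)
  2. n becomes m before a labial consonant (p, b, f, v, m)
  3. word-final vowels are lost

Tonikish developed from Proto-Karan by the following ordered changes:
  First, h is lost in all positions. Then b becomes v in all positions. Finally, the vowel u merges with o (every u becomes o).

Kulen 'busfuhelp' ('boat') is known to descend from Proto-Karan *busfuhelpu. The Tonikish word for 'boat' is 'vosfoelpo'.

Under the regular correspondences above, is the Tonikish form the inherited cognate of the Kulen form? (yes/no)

yes

Derive the expected Tonikish reflex of *busfuhelpu:
Tonikish: start from *busfuhelpu.
  rule 1 (h-loss): busfuhelpu → busfuelpu
  rule 2 (unconditioned shift): busfuelpu → vusfuelpu
  rule 3 (vowel merger): vusfuelpu → vosfoelpo
  ⇒ Tonikish vosfoelpo
Tonikish 'vosfoelpo' matches the regular reflex exactly, so the pair is cognate.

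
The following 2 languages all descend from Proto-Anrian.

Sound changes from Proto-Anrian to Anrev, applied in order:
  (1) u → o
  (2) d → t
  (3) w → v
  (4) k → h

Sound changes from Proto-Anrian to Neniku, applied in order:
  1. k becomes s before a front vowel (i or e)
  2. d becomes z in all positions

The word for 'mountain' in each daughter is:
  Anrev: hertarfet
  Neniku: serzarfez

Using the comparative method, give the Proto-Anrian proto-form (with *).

*kerdarfed

Position 9: Anrev has t, Neniku has z. Taking the neighbouring segments as reconstructed: Anrev t could go back to *t or *d; Neniku z could go back to *d or *z — the one source consistent with every daughter is *d.
Position 4: Anrev has t, Neniku has z. Taking the neighbouring segments as reconstructed: Anrev t could go back to *t or *d; Neniku z could go back to *d or *z — the one source consistent with every daughter is *d.
Verify the candidate proto-form against each daughter:
Anrev: start from *kerdarfed.
  rule 1: no change — kerdarfed
  rule 2 (unconditioned shift): kerdarfed → kertarfet
  rule 3: no change — kertarfet
  rule 4 (unconditioned shift): kertarfet → hertarfet
  ⇒ Anrev hertarfet
Neniku: *kerdarfed
  kerdarfed → serdarfed   [palatalisation]
  serdarfed → serzarfez   [unconditioned shift]
  giving Neniku serzarfez.
No other proto-form is consistent with every reflex, so the reconstruction is *kerdarfed.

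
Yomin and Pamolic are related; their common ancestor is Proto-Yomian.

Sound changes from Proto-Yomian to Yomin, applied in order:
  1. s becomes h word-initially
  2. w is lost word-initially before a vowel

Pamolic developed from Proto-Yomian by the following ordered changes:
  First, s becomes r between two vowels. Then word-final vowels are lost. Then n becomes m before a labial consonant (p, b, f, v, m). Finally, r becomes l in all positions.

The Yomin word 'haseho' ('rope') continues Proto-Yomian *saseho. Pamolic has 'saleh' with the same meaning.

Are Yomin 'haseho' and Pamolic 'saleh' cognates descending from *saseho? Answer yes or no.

yes

Derive the expected Pamolic reflex of *saseho:
Pamolic: *saseho > sareho > sareh > saleh  (by rhotacism, apocope, unconditioned shift)
Pamolic 'saleh' matches the regular reflex exactly, so the pair is cognate.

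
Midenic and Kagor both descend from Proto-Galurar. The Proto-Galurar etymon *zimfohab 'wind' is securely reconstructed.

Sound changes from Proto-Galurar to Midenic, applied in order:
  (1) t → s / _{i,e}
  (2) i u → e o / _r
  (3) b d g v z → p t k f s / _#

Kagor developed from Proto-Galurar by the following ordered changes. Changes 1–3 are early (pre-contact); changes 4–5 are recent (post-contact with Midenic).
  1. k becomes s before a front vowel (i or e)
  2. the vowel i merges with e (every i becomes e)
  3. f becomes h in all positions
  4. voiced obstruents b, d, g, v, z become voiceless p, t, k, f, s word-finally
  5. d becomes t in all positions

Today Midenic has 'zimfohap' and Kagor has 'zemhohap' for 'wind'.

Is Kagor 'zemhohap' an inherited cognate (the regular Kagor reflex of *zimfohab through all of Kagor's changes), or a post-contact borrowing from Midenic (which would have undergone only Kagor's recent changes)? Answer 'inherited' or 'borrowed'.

If inherited, *zimfohab would pass through all of Kagor's changes:
Kagor: *zimfohab > zemfohab > zemhohab > zemhohap  (by vowel merger, unconditioned shift, final devoicing)
If borrowed from Midenic 'zimfohap' after the early changes, it would undergo only the recent ones:
  rule 4 (final devoicing): no change (zimfohap)
  rule 5 (unconditioned shift): no change (zimfohap)
  ⇒ as a loan: zimfohap
Kagor 'zemhohap' matches the inherited outcome exactly, so it is an inherited cognate, not a loan.

inherited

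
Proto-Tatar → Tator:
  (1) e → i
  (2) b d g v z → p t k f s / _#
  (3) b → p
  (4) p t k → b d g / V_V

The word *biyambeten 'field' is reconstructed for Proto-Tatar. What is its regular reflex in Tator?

Tator: start from *biyambeten.
  rule 1 (vowel merger): biyambeten → biyambitin
  rule 2: no change — biyambitin
  rule 3 (unconditioned shift): biyambitin → piyampitin
  rule 4 (intervocalic voicing): piyampitin → piyampidin
  ⇒ Tator piyampidin

piyampidin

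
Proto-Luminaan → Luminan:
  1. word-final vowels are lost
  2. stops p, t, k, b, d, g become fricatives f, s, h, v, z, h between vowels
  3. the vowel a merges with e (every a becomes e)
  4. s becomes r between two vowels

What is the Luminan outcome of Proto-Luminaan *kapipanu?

Luminan: *kapipanu
  kapipanu → kapipan   [apocope]
  kapipan → kafifan   [intervocalic lenition]
  kafifan → kefifen   [vowel merger]
  kefifen (rule 4 does not apply)
  giving Luminan kefifen.

kefifen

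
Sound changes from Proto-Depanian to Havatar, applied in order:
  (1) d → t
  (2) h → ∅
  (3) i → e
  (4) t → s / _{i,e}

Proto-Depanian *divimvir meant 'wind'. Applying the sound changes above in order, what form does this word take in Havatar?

sevemver

Havatar: *divimvir
  divimvir → tivimvir   [unconditioned shift]
  tivimvir (rule 2 does not apply)
  tivimvir → tevemver   [vowel merger]
  tevemver → sevemver   [palatalisation]
  giving Havatar sevemver.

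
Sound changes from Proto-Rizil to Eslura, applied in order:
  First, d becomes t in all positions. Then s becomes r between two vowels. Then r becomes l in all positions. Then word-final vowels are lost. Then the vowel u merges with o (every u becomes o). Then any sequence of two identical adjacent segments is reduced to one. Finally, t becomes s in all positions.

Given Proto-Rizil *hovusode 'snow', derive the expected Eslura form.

hovolos

Eslura: start from *hovusode.
  rule 1 (unconditioned shift): hovusode → hovusote
  rule 2 (rhotacism): hovusote → hovurote
  rule 3 (unconditioned shift): hovurote → hovulote
  rule 4 (apocope): hovulote → hovulot
  rule 5 (vowel merger): hovulot → hovolot
  rule 6: no change — hovolot
  rule 7 (unconditioned shift): hovolot → hovolos
  ⇒ Eslura hovolos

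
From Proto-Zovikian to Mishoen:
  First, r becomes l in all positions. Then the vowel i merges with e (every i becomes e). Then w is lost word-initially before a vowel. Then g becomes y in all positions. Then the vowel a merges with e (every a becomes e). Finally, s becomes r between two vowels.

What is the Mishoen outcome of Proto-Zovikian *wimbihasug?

Mishoen: *wimbihasug > wembehasug > embehasug > embehasuy > embehesuy > embeheruy  (by vowel merger, glide loss, unconditioned shift, vowel merger, rhotacism)

embeheruy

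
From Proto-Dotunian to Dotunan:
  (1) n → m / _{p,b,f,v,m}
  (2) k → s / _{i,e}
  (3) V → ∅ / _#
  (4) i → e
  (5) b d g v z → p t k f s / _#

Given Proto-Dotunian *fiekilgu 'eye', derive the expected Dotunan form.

feeselk

Dotunan: *fiekilgu > fiesilgu > fiesilg > feeselg > feeselk  (by palatalisation, apocope, vowel merger, final devoicing)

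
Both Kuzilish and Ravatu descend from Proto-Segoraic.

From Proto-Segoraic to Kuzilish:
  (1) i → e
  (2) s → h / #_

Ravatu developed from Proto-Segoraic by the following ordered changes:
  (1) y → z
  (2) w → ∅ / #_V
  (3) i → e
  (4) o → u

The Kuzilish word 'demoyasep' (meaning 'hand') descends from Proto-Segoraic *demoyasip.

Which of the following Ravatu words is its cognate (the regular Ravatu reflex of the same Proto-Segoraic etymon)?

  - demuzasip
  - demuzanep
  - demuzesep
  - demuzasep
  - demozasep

Ravatu: *demoyasip
  demoyasip → demozasip   [unconditioned shift]
  demozasip (rule 2 does not apply)
  demozasip → demozasep   [vowel merger]
  demozasep → demuzasep   [vowel merger]
  giving Ravatu demuzasep.
Only 'demuzasep' matches the regular Ravatu development of *demoyasip.

demuzasep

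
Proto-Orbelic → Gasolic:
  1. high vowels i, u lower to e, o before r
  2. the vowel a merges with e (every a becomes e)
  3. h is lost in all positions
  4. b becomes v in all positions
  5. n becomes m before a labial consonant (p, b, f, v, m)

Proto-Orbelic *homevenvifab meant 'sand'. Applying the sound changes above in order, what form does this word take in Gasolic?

Gasolic: *homevenvifab
  homevenvifab (rule 1 does not apply)
  homevenvifab → homevenvifeb   [vowel merger]
  homevenvifeb → omevenvifeb   [h-loss]
  omevenvifeb → omevenvifev   [unconditioned shift]
  omevenvifev → omevemvifev   [nasal place assimilation]
  giving Gasolic omevemvifev.

omevemvifev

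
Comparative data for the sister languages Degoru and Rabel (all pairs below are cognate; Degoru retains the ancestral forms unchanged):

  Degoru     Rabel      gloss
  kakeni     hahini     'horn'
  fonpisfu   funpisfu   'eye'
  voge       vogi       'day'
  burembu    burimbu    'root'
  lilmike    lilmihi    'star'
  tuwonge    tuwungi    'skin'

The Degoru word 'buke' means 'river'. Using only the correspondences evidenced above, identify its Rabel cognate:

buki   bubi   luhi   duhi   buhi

buhi

kakeni ~ hahini, lilmike ~ lilmihi — Degoru k corresponds to Rabel h between vowels (before a front vowel).
voge ~ vogi, lilmike ~ lilmihi — Degoru e corresponds to Rabel i word-finally.
Applying these to Degoru 'buke':
  buke → buhe   (k→h between vowels (before a front vowel))
  buhe → buhi   (e→i word-finally)
So the Rabel cognate is 'buhi'.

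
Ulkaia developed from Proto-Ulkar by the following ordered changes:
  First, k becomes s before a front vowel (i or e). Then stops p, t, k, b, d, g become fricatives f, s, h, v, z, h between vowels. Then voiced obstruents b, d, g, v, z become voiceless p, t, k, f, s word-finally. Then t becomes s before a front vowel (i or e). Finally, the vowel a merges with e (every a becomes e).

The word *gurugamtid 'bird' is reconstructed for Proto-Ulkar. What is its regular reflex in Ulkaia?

Ulkaia: *gurugamtid
  gurugamtid (rule 1 does not apply)
  gurugamtid → guruhamtid   [intervocalic lenition]
  guruhamtid → guruhamtit   [final devoicing]
  guruhamtit → guruhamsit   [palatalisation]
  guruhamsit → guruhemsit   [vowel merger]
  giving Ulkaia guruhemsit.

guruhemsit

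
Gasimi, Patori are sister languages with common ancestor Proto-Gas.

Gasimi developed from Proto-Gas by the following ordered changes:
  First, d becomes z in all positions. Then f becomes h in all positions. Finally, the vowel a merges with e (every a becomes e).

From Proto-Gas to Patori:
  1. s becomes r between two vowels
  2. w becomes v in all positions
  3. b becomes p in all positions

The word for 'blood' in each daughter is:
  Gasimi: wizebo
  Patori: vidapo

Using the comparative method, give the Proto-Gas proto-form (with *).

Position 1: Gasimi has w, Patori has v. Gasimi preserves w here (none of its changes turn any other segment into w), so the proto-segment is *w.
Position 5: Gasimi has b, Patori has p. Gasimi preserves b here (none of its changes turn any other segment into b), so the proto-segment is *b.
Position 3: Gasimi has z, Patori has d. Patori preserves d here (none of its changes turn any other segment into d), so the proto-segment is *d.
Verify the candidate proto-form against each daughter:
Gasimi: *widabo > wizabo > wizebo  (by unconditioned shift, vowel merger)
Patori: start from *widabo.
  rule 1: no change — widabo
  rule 2 (unconditioned shift): widabo → vidabo
  rule 3 (unconditioned shift): vidabo → vidapo
  ⇒ Patori vidapo
Only *widabo yields all of Gasimi wizebo, Patori vidapo.

*widabo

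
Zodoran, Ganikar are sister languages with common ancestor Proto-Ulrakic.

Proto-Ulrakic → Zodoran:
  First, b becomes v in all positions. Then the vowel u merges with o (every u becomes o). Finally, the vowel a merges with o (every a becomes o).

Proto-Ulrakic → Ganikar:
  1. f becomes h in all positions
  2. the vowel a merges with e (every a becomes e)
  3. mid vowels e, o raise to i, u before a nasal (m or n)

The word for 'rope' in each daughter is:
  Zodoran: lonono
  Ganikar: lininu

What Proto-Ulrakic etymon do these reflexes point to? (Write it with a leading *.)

Position 4: Zodoran has o, Ganikar has i. Taking the neighbouring segments as reconstructed: Zodoran o could go back to *a or *o or *u; Ganikar i could go back to *a or *e or *i — the one source consistent with every daughter is *a.
Position 2: Zodoran has o, Ganikar has i. Taking the neighbouring segments as reconstructed: Zodoran o could go back to *a or *o or *u; Ganikar i could go back to *a or *e or *i — the one source consistent with every daughter is *a.
Position 6: Zodoran has o, Ganikar has u. Taking the neighbouring segments as reconstructed: Zodoran o could go back to *a or *o or *u; Ganikar u can only go back to *u — the one source consistent with every daughter is *u.
Verify the candidate proto-form against each daughter:
Zodoran: *lananu
  lananu (rule 1 does not apply)
  lananu → lanano   [vowel merger]
  lanano → lonono   [vowel merger]
  giving Zodoran lonono.
Ganikar: start from *lananu.
  rule 1: no change — lananu
  rule 2 (vowel merger): lananu → lenenu
  rule 3 (pre-nasal raising): lenenu → lininu
  ⇒ Ganikar lininu
Only *lananu yields all of Zodoran lonono, Ganikar lininu.

*lananu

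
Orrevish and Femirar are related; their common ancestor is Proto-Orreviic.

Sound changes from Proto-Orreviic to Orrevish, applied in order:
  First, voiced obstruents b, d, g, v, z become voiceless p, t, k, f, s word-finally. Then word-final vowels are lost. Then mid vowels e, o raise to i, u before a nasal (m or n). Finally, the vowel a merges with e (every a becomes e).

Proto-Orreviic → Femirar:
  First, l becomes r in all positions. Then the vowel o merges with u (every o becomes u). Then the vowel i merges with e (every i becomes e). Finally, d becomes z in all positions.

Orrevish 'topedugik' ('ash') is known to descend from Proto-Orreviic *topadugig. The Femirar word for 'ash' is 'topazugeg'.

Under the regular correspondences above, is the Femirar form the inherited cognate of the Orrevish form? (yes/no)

no

Derive the expected Femirar reflex of *topadugig:
Femirar: *topadugig > tupadugig > tupadugeg > tupazugeg  (by vowel merger, vowel merger, unconditioned shift)
The regular Femirar reflex would be 'tupazugeg', but the attested form is 'topazugeg'. The correspondence is irregular, so they are not cognates (the Femirar form has a different source).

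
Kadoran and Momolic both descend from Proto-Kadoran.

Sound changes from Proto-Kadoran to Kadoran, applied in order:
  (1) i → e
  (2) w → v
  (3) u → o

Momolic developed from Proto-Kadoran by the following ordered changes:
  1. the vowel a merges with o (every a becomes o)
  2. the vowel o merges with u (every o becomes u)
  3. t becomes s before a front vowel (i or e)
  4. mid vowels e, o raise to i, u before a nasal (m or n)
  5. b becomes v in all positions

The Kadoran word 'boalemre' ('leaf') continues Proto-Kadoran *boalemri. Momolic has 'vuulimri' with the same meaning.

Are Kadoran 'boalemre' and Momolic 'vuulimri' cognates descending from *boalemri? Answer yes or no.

yes

Derive the expected Momolic reflex of *boalemri:
Momolic: *boalemri > boolemri > buulemri > buulimri > vuulimri  (by vowel merger, vowel merger, pre-nasal raising, unconditioned shift)
Momolic 'vuulimri' matches the regular reflex exactly, so the pair is cognate.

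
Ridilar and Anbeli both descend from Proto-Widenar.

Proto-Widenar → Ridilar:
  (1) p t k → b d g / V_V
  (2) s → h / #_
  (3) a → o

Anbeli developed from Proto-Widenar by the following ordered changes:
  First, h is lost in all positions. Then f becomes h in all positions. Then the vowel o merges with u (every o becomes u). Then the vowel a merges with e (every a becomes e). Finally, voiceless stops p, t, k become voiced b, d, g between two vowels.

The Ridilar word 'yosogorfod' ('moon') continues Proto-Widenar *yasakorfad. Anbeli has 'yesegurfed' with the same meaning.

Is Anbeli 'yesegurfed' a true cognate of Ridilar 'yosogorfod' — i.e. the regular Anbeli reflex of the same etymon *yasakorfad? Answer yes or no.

Derive the expected Anbeli reflex of *yasakorfad:
Anbeli: start from *yasakorfad.
  rule 1: no change — yasakorfad
  rule 2 (unconditioned shift): yasakorfad → yasakorhad
  rule 3 (vowel merger): yasakorhad → yasakurhad
  rule 4 (vowel merger): yasakurhad → yesekurhed
  rule 5 (intervocalic voicing): yesekurhed → yesegurhed
  ⇒ Anbeli yesegurhed
The regular Anbeli reflex would be 'yesegurhed', but the attested form is 'yesegurfed'. The correspondence is irregular, so they are not cognates (the Anbeli form has a different source).

no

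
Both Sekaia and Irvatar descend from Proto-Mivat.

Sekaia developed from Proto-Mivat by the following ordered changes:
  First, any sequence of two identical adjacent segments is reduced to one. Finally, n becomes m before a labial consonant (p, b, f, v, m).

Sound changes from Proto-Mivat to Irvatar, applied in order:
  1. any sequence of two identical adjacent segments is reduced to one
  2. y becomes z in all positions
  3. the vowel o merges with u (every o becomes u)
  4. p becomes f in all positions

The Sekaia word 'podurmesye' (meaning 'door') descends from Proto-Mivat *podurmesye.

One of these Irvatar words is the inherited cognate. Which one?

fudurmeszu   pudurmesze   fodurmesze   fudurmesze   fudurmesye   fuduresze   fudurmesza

Irvatar: *podurmesye > podurmesze > pudurmesze > fudurmesze  (by unconditioned shift, vowel merger, unconditioned shift)
Only 'fudurmesze' matches the regular Irvatar development of *podurmesye.

fudurmesze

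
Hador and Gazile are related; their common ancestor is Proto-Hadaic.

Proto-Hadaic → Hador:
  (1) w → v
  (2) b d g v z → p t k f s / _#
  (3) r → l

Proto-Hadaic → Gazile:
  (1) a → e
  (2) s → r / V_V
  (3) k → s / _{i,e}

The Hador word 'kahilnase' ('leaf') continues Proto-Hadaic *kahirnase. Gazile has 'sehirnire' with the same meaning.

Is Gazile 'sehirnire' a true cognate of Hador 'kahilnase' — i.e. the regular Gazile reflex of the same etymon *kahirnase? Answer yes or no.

Derive the expected Gazile reflex of *kahirnase:
Gazile: start from *kahirnase.
  rule 1 (vowel merger): kahirnase → kehirnese
  rule 2 (rhotacism): kehirnese → kehirnere
  rule 3 (palatalisation): kehirnere → sehirnere
  ⇒ Gazile sehirnere
The regular Gazile reflex would be 'sehirnere', but the attested form is 'sehirnire'. The correspondence is irregular, so they are not cognates (the Gazile form has a different source).

no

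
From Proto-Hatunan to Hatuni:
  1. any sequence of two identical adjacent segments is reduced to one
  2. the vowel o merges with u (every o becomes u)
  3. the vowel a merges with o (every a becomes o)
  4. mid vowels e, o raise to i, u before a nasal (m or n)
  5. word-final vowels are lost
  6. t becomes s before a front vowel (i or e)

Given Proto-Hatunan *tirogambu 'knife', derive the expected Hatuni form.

sirugumb

Hatuni: start from *tirogambu.
  rule 1: no change — tirogambu
  rule 2 (vowel merger): tirogambu → tirugambu
  rule 3 (vowel merger): tirugambu → tirugombu
  rule 4 (pre-nasal raising): tirugombu → tirugumbu
  rule 5 (apocope): tirugumbu → tirugumb
  rule 6 (palatalisation): tirugumb → sirugumb
  ⇒ Hatuni sirugumb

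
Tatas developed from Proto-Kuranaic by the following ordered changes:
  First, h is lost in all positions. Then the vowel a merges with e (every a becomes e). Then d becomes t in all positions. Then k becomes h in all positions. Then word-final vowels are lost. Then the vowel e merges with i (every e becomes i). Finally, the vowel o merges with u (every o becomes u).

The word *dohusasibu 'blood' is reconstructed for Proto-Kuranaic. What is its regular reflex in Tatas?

tuusisib

Tatas: *dohusasibu > dousasibu > dousesibu > tousesibu > tousesib > tousisib > tuusisib  (by h-loss, vowel merger, unconditioned shift, apocope, vowel merger, vowel merger)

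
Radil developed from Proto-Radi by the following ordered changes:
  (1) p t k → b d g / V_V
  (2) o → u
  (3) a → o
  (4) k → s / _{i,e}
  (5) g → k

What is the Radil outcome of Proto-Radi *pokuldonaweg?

Radil: *pokuldonaweg
  pokuldonaweg → poguldonaweg   [intervocalic voicing]
  poguldonaweg → puguldunaweg   [vowel merger]
  puguldunaweg → puguldunoweg   [vowel merger]
  puguldunoweg (rule 4 does not apply)
  puguldunoweg → pukuldunowek   [unconditioned shift]
  giving Radil pukuldunowek.

pukuldunowek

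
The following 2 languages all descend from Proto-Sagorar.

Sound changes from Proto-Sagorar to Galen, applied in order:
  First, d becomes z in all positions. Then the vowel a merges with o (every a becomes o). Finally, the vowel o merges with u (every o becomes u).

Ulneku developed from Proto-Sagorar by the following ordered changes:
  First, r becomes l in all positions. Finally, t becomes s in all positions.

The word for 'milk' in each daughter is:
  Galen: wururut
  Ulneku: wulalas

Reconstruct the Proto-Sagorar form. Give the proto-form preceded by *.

Position 6: Galen has u, Ulneku has a. Ulneku preserves a here (none of its changes turn any other segment into a), so the proto-segment is *a.
Position 4: Galen has u, Ulneku has a. Ulneku preserves a here (none of its changes turn any other segment into a), so the proto-segment is *a.
This points to *wurarat. Verify forward in each daughter:
Galen: *wurarat
  wurarat (rule 1 does not apply)
  wurarat → wurorot   [vowel merger]
  wurorot → wururut   [vowel merger]
  giving Galen wururut.
Ulneku: start from *wurarat.
  rule 1 (unconditioned shift): wurarat → wulalat
  rule 2 (unconditioned shift): wulalat → wulalas
  ⇒ Ulneku wulalas
Only *wurarat yields all of Galen wururut, Ulneku wulalas.

*wurarat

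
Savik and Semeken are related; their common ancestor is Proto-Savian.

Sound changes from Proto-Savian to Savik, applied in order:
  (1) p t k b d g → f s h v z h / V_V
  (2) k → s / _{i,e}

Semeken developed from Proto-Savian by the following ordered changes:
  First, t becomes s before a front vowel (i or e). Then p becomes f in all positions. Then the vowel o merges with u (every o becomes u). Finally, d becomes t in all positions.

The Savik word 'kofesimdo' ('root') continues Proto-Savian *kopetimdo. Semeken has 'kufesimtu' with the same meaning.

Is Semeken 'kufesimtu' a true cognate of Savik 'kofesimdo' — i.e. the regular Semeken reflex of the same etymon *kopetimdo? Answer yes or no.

Derive the expected Semeken reflex of *kopetimdo:
Semeken: *kopetimdo > kopesimdo > kofesimdo > kufesimdu > kufesimtu  (by palatalisation, unconditioned shift, vowel merger, unconditioned shift)
Semeken 'kufesimtu' matches the regular reflex exactly, so the pair is cognate.

yes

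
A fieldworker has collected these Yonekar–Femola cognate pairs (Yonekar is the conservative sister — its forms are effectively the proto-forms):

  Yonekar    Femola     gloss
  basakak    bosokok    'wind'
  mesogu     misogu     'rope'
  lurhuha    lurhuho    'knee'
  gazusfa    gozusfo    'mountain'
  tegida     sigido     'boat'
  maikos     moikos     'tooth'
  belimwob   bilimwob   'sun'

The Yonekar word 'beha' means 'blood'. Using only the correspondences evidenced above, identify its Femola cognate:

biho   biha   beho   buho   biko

mesogu ~ misogu, tegida ~ sigido — Yonekar e corresponds to Femola i after a consonant, before a consonant other than r, m, n, p, b, f, v.
lurhuha ~ lurhuho, gazusfa ~ gozusfo — Yonekar a corresponds to Femola o word-finally.
Applying these to Yonekar 'beha':
  beha → biha   (e→i after a consonant, before a consonant other than r, m, n, p, b, f, v)
  biha → biho   (a→o word-finally)
So the Femola cognate is 'biho'.

biho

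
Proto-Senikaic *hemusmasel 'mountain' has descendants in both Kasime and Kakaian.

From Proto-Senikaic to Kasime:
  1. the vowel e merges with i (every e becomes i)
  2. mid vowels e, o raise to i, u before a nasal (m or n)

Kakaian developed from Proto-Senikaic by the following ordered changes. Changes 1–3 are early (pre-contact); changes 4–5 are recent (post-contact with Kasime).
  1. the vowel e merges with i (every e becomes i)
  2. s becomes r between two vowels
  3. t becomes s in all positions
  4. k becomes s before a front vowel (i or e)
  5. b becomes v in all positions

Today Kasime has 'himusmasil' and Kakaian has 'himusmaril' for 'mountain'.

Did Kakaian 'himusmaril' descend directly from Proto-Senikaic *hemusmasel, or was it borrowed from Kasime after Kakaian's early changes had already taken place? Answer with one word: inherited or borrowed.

inherited

If inherited, *hemusmasel would pass through all of Kakaian's changes:
Kakaian: *hemusmasel
  hemusmasel → himusmasil   [vowel merger]
  himusmasil → himusmaril   [rhotacism]
  himusmaril (rule 3 does not apply)
  himusmaril (rule 4 does not apply)
  himusmaril (rule 5 does not apply)
  giving Kakaian himusmaril.
If borrowed from Kasime 'himusmasil' after the early changes, it would undergo only the recent ones:
  rule 4 (palatalisation): no change (himusmasil)
  rule 5 (unconditioned shift): no change (himusmasil)
  ⇒ as a loan: himusmasil
Kakaian 'himusmaril' matches the inherited outcome exactly, so it is an inherited cognate, not a loan.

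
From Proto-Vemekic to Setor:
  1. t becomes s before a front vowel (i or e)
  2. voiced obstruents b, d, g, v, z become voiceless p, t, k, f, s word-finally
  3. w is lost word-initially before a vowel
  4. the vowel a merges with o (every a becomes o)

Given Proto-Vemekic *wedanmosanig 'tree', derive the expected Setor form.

edonmosonik

Setor: *wedanmosanig > wedanmosanik > edanmosanik > edonmosonik  (by final devoicing, glide loss, vowel merger)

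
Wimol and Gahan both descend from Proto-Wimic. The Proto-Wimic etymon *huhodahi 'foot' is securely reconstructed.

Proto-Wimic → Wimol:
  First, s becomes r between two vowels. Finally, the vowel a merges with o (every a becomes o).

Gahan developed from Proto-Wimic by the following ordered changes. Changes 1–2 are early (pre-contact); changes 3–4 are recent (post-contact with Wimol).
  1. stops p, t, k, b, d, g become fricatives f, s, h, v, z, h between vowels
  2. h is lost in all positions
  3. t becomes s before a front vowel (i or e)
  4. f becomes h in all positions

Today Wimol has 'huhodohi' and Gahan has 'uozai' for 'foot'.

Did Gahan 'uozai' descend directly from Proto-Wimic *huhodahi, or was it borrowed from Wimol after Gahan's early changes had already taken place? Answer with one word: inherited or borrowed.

inherited

If inherited, *huhodahi would pass through all of Gahan's changes:
Gahan: *huhodahi
  huhodahi → huhozahi   [intervocalic lenition]
  huhozahi → uozai   [h-loss]
  uozai (rule 3 does not apply)
  uozai (rule 4 does not apply)
  giving Gahan uozai.
If borrowed from Wimol 'huhodohi' after the early changes, it would undergo only the recent ones:
  rule 3 (palatalisation): no change (huhodohi)
  rule 4 (unconditioned shift): no change (huhodohi)
  ⇒ as a loan: huhodohi
Gahan 'uozai' matches the inherited outcome exactly, so it is an inherited cognate, not a loan.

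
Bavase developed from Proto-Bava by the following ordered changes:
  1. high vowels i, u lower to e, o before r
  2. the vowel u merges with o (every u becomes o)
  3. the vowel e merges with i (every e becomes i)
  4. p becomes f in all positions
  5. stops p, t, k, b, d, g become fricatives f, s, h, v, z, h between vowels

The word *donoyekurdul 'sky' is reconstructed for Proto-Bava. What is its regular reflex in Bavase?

Bavase: *donoyekurdul
  donoyekurdul → donoyekordul   [pre-rhotic lowering]
  donoyekordul → donoyekordol   [vowel merger]
  donoyekordol → donoyikordol   [vowel merger]
  donoyikordol (rule 4 does not apply)
  donoyikordol → donoyihordol   [intervocalic lenition]
  giving Bavase donoyihordol.

donoyihordol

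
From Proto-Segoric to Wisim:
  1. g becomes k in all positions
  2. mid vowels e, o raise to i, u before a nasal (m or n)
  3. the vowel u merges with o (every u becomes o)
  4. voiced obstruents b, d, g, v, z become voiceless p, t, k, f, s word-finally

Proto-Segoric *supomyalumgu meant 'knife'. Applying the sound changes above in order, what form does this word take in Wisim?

sopomyalomko

Wisim: start from *supomyalumgu.
  rule 1 (unconditioned shift): supomyalumgu → supomyalumku
  rule 2 (pre-nasal raising): supomyalumku → supumyalumku
  rule 3 (vowel merger): supumyalumku → sopomyalomko
  rule 4: no change — sopomyalomko
  ⇒ Wisim sopomyalomko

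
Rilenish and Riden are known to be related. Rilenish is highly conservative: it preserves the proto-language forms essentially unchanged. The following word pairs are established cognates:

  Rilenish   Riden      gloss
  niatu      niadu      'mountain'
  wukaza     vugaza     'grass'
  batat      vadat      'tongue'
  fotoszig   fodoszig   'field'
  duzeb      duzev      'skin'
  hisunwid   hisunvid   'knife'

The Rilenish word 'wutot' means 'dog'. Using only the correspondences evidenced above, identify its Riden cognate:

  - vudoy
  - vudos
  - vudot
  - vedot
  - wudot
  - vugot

wukaza ~ vugaza — Rilenish w corresponds to Riden v word-initially before a back vowel.
fotoszig ~ fodoszig — Rilenish t corresponds to Riden d between vowels (before a back vowel).
Applying these to Rilenish 'wutot':
  wutot → vutot   (w→v word-initially before a back vowel)
  vutot → vudot   (t→d between vowels (before a back vowel))
So the Riden cognate is 'vudot'.

vudot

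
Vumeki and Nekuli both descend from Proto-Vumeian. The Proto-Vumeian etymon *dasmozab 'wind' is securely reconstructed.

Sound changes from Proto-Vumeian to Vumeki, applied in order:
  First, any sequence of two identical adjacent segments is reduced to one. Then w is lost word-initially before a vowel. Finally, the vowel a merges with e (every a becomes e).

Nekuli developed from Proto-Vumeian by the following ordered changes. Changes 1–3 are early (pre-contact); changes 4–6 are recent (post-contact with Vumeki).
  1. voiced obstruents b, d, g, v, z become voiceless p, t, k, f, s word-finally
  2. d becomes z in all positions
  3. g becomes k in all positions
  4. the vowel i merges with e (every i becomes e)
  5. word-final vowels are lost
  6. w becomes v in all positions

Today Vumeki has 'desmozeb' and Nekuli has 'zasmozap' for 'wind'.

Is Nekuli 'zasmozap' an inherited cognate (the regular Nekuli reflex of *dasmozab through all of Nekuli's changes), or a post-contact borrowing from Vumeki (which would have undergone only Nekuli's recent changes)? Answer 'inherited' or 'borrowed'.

If inherited, *dasmozab would pass through all of Nekuli's changes:
Nekuli: start from *dasmozab.
  rule 1 (final devoicing): dasmozab → dasmozap
  rule 2 (unconditioned shift): dasmozap → zasmozap
  rule 3: no change — zasmozap
  rule 4: no change — zasmozap
  rule 5: no change — zasmozap
  rule 6: no change — zasmozap
  ⇒ Nekuli zasmozap
If borrowed from Vumeki 'desmozeb' after the early changes, it would undergo only the recent ones:
  rule 4 (vowel merger): no change (desmozeb)
  rule 5 (apocope): no change (desmozeb)
  rule 6 (unconditioned shift): no change (desmozeb)
  ⇒ as a loan: desmozeb
Nekuli 'zasmozap' matches the inherited outcome exactly, so it is an inherited cognate, not a loan.

inherited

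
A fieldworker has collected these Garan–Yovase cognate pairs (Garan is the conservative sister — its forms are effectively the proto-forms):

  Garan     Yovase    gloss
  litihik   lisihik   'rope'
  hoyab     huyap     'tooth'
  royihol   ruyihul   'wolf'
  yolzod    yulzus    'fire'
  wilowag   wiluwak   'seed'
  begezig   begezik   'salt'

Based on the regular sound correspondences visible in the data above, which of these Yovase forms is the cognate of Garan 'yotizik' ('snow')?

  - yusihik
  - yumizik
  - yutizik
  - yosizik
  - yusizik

yusizik

hoyab ~ huyap, royihol ~ ruyihul — Garan o corresponds to Yovase u after a consonant, before a consonant other than r, m, n, p, b, f, v.
litihik ~ lisihik — Garan t corresponds to Yovase s between vowels (before a front vowel).
Applying these to Garan 'yotizik':
  yotizik → yutizik   (o→u after a consonant, before a consonant other than r, m, n, p, b, f, v)
  yutizik → yusizik   (t→s between vowels (before a front vowel))
So the Yovase cognate is 'yusizik'.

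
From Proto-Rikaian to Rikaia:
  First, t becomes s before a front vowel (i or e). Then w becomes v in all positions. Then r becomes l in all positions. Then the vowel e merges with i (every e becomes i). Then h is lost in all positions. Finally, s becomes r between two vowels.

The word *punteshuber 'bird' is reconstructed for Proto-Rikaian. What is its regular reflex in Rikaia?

punsirubil

Rikaia: start from *punteshuber.
  rule 1 (palatalisation): punteshuber → punseshuber
  rule 2: no change — punseshuber
  rule 3 (unconditioned shift): punseshuber → punseshubel
  rule 4 (vowel merger): punseshubel → punsishubil
  rule 5 (h-loss): punsishubil → punsisubil
  rule 6 (rhotacism): punsisubil → punsirubil
  ⇒ Rikaia punsirubil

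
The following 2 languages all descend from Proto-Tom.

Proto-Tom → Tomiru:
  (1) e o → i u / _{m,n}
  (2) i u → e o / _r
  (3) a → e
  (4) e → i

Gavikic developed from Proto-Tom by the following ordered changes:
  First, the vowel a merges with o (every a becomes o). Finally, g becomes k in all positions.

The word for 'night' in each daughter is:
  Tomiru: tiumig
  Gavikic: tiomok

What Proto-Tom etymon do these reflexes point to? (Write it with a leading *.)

*tiomag

Position 3: Tomiru has u, Gavikic has o. Taking the neighbouring segments as reconstructed: Tomiru u could go back to *o or *u; Gavikic o could go back to *a or *o — the one source consistent with every daughter is *o.
Position 5: Tomiru has i, Gavikic has o. Taking the neighbouring segments as reconstructed: Tomiru i could go back to *a or *e or *i; Gavikic o could go back to *a or *o — the one source consistent with every daughter is *a.
Verify the candidate proto-form against each daughter:
Tomiru: *tiomag > tiumag > tiumeg > tiumig  (by pre-nasal raising, vowel merger, vowel merger)
Gavikic: start from *tiomag.
  rule 1 (vowel merger): tiomag → tiomog
  rule 2 (unconditioned shift): tiomog → tiomok
  ⇒ Gavikic tiomok
No other proto-form is consistent with every reflex, so the reconstruction is *tiomag.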